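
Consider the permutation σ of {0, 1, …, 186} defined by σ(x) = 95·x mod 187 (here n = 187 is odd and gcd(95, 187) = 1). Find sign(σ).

Trace 157: π^k(157) = [157, 142, 26, 39, 152, 41, 155] for k=0..6.
Cycle lengths of π_95 on ℤ/187ℤ: [80, 80, 16, 10, 1]; 5 cycles in total.
5 cycles on 187: each ℓ→(−1)^(ℓ−1), product (−1)^182 = +1.

+1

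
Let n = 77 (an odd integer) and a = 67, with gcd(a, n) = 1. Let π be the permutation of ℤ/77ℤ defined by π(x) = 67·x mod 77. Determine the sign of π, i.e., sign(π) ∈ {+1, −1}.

Start at x=23: 23 → 1 → 67 → 23 (one orbit).
Decompose π into cycles: lengths [3, 3, 3, 3, 3, 3, 3, 3, 3, 3, 3, 3, 3, 3, 3, 3, 3, 3, 3, 3, 3, 3, 1, 1, 1, 1, 1, 1, 1, 1, 1, 1, 1] (33 cycles, including the fixed point 0).
Σ(ℓ_i−1) = 77−33 = 44; sign = (−1)^44 = +1.
The Jacobi symbol (67|77) = +1 (Zolotarev) agrees.

+1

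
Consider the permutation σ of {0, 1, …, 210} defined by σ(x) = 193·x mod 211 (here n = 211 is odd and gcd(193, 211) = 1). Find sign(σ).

+1

Start at x=188: 188 → 203 → 144 → 151 → 25 → 183 → 82 → … (one orbit).
Decompose π into cycles: lengths [35, 35, 35, 35, 35, 35, 1] (7 cycles, including the fixed point 0).
Σ(ℓ_i−1) = 211−7 = 204; sign = (−1)^204 = +1.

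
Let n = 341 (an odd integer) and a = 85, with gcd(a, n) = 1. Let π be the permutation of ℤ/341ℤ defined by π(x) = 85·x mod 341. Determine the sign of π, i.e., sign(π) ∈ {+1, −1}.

Start at x=277: 277 → 16 → 337 → 1 → 85 → 64 → 325 → … (one orbit).
The orbit structure of x ↦ 85x mod 341: 35 orbits of sizes [10, 10, 10, 10, 10, 10, 10, 10, 10, 10, 10, 10, 10, 10, 10, 10, 10, 10, 10, 10, 10, 10, 10, 10, 10, 10, 10, 10, 10, 10, 10, 10, 10, 10, 1].
n − c = 341 − 35 = 306; sign = (−1)^306 = +1.
Via Zolotarev, sign(π_{85}) = (85|341) = +1.

+1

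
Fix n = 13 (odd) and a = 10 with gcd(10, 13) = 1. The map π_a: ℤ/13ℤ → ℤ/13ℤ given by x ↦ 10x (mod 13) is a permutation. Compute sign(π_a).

+1

Trace 12: π^k(12) = [12, 3, 4, 1, 10, 9] for k=0..5.
Cycle type of π: 6×2 + 1; total 3 cycles.
Σ(ℓ_i−1) = 13−3 = 10; sign = (−1)^10 = +1.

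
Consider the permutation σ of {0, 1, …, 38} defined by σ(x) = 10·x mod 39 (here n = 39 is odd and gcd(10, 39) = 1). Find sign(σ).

+1

Start at x=16: 16 → 4 → 1 → 10 → 22 → 25 → 16 (one orbit).
Decompose π into cycles: lengths [6, 6, 6, 6, 6, 6, 1, 1, 1] (9 cycles, including the fixed point 0).
Σ(ℓ_i−1) = 39−9 = 30; sign = (−1)^30 = +1.
Zolotarev: (10|39) = +1, matching the cycle-count sign.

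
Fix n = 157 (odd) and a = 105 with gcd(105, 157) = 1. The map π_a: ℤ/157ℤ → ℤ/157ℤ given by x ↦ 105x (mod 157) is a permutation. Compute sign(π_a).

+1

Orbit of 93 under x↦105x: [93, 31, 115, 143, 100, 138, 46]… (length divides ord_157(105)).
The orbit structure of x ↦ 105x mod 157: 3 orbits of sizes [78, 78, 1].
n − c = 157 − 3 = 154; sign = (−1)^154 = +1.
The Jacobi symbol (105|157) = +1 (Zolotarev) agrees.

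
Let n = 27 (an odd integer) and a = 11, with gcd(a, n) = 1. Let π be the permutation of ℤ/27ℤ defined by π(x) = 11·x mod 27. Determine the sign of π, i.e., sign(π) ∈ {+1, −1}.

-1

Orbit of 2 under x↦11x: [2, 22, 26, 16, 14, 19, 20]… (length divides ord_27(11)).
Cycle type of π: 18 + 6 + 2 + 1; total 4 cycles.
4 cycles on 27: each ℓ→(−1)^(ℓ−1), product (−1)^23 = -1.
(11|27)_J = -1 (Zolotarev's lemma cross-check).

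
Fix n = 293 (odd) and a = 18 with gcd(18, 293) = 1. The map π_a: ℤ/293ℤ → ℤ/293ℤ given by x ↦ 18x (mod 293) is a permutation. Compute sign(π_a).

Trace 186: π^k(186) = [186, 125, 199, 66, 16, 288, 203] for k=0..6.
The orbit structure of x ↦ 18x mod 293: 2 orbits of sizes [292, 1].
sign(π) = (−1)^{n − #cycles} = (−1)^{293−2} = (−1)^291 = -1.

-1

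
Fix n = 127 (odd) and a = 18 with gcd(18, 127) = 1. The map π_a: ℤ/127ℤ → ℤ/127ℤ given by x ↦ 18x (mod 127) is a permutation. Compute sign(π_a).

+1

Orbit of 30 under x↦18x: [30, 32, 68, 81, 61, 82, 79]… (length divides ord_127(18)).
π_18 has 3 disjoint cycles with lengths [63, 63, 1] on {0,…,126}.
n − c = 127 − 3 = 124; sign = (−1)^124 = +1.
Via Zolotarev, sign(π_{18}) = (18|127) = +1.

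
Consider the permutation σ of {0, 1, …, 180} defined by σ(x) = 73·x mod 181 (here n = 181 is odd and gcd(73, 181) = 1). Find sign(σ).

Start at x=132: 132 → 43 → 62 → 1 → 73 → 80 → 48 → … (one orbit).
Cycle type of π: 9×20 + 1; total 21 cycles.
21 cycles on 181: each ℓ→(−1)^(ℓ−1), product (−1)^160 = +1.
(73|181)_J = +1 (Zolotarev's lemma cross-check).

+1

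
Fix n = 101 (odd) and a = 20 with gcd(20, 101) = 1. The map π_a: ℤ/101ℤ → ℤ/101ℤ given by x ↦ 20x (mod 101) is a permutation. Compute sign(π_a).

+1

Trace 13: π^k(13) = [13, 58, 49, 71, 6, 19, 77] for k=0..6.
Cycle type of π: 50×2 + 1; total 3 cycles.
3 cycles on 101: each ℓ→(−1)^(ℓ−1), product (−1)^98 = +1.
Via Zolotarev, sign(π_{20}) = (20|101) = +1.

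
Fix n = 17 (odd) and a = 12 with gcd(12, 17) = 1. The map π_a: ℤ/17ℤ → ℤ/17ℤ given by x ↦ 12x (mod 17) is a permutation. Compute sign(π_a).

-1

Start at x=9: 9 → 6 → 4 → 14 → 15 → 10 → 1 → … (one orbit).
The orbit structure of x ↦ 12x mod 17: 2 orbits of sizes [16, 1].
n − c = 17 − 2 = 15; sign = (−1)^15 = -1.
Via Zolotarev, sign(π_{12}) = (12|17) = -1.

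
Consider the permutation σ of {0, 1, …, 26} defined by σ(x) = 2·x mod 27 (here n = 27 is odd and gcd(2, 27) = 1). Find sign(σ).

Start at x=26: 26 → 25 → 23 → 19 → 11 → 22 → 17 → … (one orbit).
π_2 has 4 disjoint cycles with lengths [18, 6, 2, 1] on {0,…,26}.
4 cycles on 27: each ℓ→(−1)^(ℓ−1), product (−1)^23 = -1.
Check: (2/27) = -1 by Zolotarev.

-1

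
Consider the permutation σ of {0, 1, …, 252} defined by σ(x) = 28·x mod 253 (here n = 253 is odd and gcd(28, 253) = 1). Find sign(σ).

+1

Start at x=28: 28 → 25 → 194 → 119 → 43 → 192 → 63 → … (one orbit).
5 cycles of lengths [110, 110, 22, 10, 1].
With 5 cycles on 253 points, sign = (−1)^{253−5} = +1.
Check: (28/253) = +1 by Zolotarev.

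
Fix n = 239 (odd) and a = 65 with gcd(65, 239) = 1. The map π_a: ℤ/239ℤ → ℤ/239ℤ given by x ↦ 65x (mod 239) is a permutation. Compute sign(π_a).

Orbit of 29 under x↦65x: [29, 212, 157, 167, 100, 47, 187]… (length divides ord_239(65)).
Decompose π into cycles: lengths [238, 1] (2 cycles, including the fixed point 0).
n − c = 239 − 2 = 237; sign = (−1)^237 = -1.

-1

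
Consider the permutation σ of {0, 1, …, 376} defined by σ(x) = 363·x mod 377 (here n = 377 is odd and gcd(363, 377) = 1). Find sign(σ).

Orbit of 209 under x↦363x: [209, 90, 248, 298, 352, 350, 1]… (length divides ord_377(363)).
Decompose π into cycles: lengths [28, 28, 28, 28, 28, 28, 28, 28, 28, 28, 28, 28, 28, 2, 2, 2, 2, 2, 2, 1] (20 cycles, including the fixed point 0).
sign(π) = (−1)^{n − #cycles} = (−1)^{377−20} = (−1)^357 = -1.

-1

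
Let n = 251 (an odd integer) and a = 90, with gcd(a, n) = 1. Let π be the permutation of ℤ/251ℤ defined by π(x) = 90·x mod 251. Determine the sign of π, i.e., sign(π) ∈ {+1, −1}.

Orbit of 187 under x↦90x: [187, 13, 166, 131, 244, 123, 26]… (length divides ord_251(90)).
Cycle type of π: 250 + 1; total 2 cycles.
Σ(ℓ_i−1) = 251−2 = 249; sign = (−1)^249 = -1.

-1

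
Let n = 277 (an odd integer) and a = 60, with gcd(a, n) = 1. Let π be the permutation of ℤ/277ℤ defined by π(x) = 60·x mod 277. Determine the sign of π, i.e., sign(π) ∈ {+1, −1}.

Start at x=276: 276 → 217 → 1 → 60 → 276 (one orbit).
70 cycles of lengths [4, 4, 4, 4, 4, 4, 4, 4, 4, 4, 4, 4, 4, 4, 4, 4, 4, 4, 4, 4, 4, 4, 4, 4, 4, 4, 4, 4, 4, 4, 4, 4, 4, 4, 4, 4, 4, 4, 4, 4, 4, 4, 4, 4, 4, 4, 4, 4, 4, 4, 4, 4, 4, 4, 4, 4, 4, 4, 4, 4, 4, 4, 4, 4, 4, 4, 4, 4, 4, 1].
n − c = 277 − 70 = 207; sign = (−1)^207 = -1.
Via Zolotarev, sign(π_{60}) = (60|277) = -1.

-1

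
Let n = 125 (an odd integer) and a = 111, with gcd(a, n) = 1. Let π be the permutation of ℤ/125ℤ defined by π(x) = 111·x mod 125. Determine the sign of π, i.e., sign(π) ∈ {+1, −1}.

+1

Orbit of 91 under x↦111x: [91, 101, 86, 46, 106, 16, 26]… (length divides ord_125(111)).
13 cycles of lengths [25, 25, 25, 25, 5, 5, 5, 5, 1, 1, 1, 1, 1].
With 13 cycles on 125 points, sign = (−1)^{125−13} = +1.
Zolotarev: (111|125) = +1, matching the cycle-count sign.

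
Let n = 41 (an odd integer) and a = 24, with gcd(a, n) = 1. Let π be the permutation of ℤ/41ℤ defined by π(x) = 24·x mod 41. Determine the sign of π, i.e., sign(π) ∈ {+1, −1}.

-1

Trace 32: π^k(32) = [32, 30, 23, 19, 5, 38, 10] for k=0..6.
Cycle type of π: 40 + 1; total 2 cycles.
2 cycles on 41: each ℓ→(−1)^(ℓ−1), product (−1)^39 = -1.
The Jacobi symbol (24|41) = -1 (Zolotarev) agrees.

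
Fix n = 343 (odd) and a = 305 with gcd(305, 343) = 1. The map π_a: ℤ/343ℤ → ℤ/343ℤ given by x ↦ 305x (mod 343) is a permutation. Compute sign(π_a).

+1

Trace 221: π^k(221) = [221, 177, 134, 53, 44, 43, 81] for k=0..6.
7 cycles of lengths [147, 147, 21, 21, 3, 3, 1].
7 cycles on 343: each ℓ→(−1)^(ℓ−1), product (−1)^336 = +1.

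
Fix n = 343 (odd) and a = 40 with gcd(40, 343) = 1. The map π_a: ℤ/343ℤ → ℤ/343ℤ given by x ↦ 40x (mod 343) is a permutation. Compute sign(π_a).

Start at x=226: 226 → 122 → 78 → 33 → 291 → 321 → 149 → … (one orbit).
Cycle lengths of π_40 on ℤ/343ℤ: [294, 42, 6, 1]; 4 cycles in total.
With 4 cycles on 343 points, sign = (−1)^{343−4} = -1.

-1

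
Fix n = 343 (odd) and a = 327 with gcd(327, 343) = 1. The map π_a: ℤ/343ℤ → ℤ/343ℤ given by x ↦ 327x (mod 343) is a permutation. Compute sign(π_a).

Start at x=206: 206 → 134 → 257 → 4 → 279 → 338 → 80 → … (one orbit).
Decompose π into cycles: lengths [294, 42, 6, 1] (4 cycles, including the fixed point 0).
With 4 cycles on 343 points, sign = (−1)^{343−4} = -1.
The Jacobi symbol (327|343) = -1 (Zolotarev) agrees.

-1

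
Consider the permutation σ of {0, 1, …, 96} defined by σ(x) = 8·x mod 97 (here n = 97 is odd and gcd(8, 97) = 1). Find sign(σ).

+1

Orbit of 50 under x↦8x: [50, 12, 96, 89, 33, 70, 75]… (length divides ord_97(8)).
Decompose π into cycles: lengths [16, 16, 16, 16, 16, 16, 1] (7 cycles, including the fixed point 0).
7 cycles on 97: each ℓ→(−1)^(ℓ−1), product (−1)^90 = +1.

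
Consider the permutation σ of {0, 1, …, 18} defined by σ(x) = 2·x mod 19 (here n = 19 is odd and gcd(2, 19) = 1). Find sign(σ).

-1

Trace 9: π^k(9) = [9, 18, 17, 15, 11, 3, 6] for k=0..6.
Decompose π into cycles: lengths [18, 1] (2 cycles, including the fixed point 0).
n − c = 19 − 2 = 17; sign = (−1)^17 = -1.
Zolotarev: (2|19) = -1, matching the cycle-count sign.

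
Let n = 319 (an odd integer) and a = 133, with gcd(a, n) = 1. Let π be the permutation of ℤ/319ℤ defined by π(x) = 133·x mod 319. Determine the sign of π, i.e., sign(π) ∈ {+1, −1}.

-1

Start at x=144: 144 → 12 → 1 → 133 → 144 (one orbit).
π_133 has 88 disjoint cycles with lengths [4, 4, 4, 4, 4, 4, 4, 4, 4, 4, 4, 4, 4, 4, 4, 4, 4, 4, 4, 4, 4, 4, 4, 4, 4, 4, 4, 4, 4, 4, 4, 4, 4, 4, 4, 4, 4, 4, 4, 4, 4, 4, 4, 4, 4, 4, 4, 4, 4, 4, 4, 4, 4, 4, 4, 4, 4, 4, 4, 4, 4, 4, 4, 4, 4, 4, 4, 4, 4, 4, 4, 4, 4, 4, 4, 4, 4, 1, 1, 1, 1, 1, 1, 1, 1, 1, 1, 1] on {0,…,318}.
sign(π) = (−1)^{n − #cycles} = (−1)^{319−88} = (−1)^231 = -1.
Check: (133/319) = -1 by Zolotarev.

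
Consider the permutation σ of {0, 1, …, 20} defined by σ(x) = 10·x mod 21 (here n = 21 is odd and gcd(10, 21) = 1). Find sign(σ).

Trace 13: π^k(13) = [13, 4, 19, 1, 10, 16] for k=0..5.
Decompose π into cycles: lengths [6, 6, 6, 1, 1, 1] (6 cycles, including the fixed point 0).
n − c = 21 − 6 = 15; sign = (−1)^15 = -1.
Check: (10/21) = -1 by Zolotarev.

-1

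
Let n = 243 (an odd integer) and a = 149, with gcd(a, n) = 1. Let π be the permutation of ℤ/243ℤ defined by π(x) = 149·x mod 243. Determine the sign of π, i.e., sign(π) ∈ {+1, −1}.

Start at x=122: 122 → 196 → 44 → 238 → 227 → 46 → 50 → … (one orbit).
The orbit structure of x ↦ 149x mod 243: 6 orbits of sizes [162, 54, 18, 6, 2, 1].
n − c = 243 − 6 = 237; sign = (−1)^237 = -1.
The Jacobi symbol (149|243) = -1 (Zolotarev) agrees.

-1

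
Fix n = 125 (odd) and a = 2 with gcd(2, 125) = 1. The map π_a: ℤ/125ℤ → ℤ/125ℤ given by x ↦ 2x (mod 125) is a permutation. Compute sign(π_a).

Trace 72: π^k(72) = [72, 19, 38, 76, 27, 54, 108] for k=0..6.
Cycle type of π: 100 + 20 + 4 + 1; total 4 cycles.
sign(π) = (−1)^{n − #cycles} = (−1)^{125−4} = (−1)^121 = -1.
Zolotarev: (2|125) = -1, matching the cycle-count sign.

-1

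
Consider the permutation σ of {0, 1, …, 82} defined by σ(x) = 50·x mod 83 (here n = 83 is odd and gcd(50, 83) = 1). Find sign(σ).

Orbit of 74 under x↦50x: [74, 48, 76, 65, 13, 69, 47]… (length divides ord_83(50)).
Cycle lengths of π_50 on ℤ/83ℤ: [82, 1]; 2 cycles in total.
2 cycles on 83: each ℓ→(−1)^(ℓ−1), product (−1)^81 = -1.
The Jacobi symbol (50|83) = -1 (Zolotarev) agrees.

-1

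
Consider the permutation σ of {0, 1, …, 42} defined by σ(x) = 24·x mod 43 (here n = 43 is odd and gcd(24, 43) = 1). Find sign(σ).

+1

Start at x=25: 25 → 41 → 38 → 9 → 1 → 24 → 17 → … (one orbit).
3 cycles of lengths [21, 21, 1].
Σ(ℓ_i−1) = 43−3 = 40; sign = (−1)^40 = +1.
Zolotarev: (24|43) = +1, matching the cycle-count sign.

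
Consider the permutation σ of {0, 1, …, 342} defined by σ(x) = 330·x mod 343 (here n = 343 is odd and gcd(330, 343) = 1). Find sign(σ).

+1

Start at x=246: 246 → 232 → 71 → 106 → 337 → 78 → 15 → … (one orbit).
Decompose π into cycles: lengths [49, 49, 49, 49, 49, 49, 7, 7, 7, 7, 7, 7, 1, 1, 1, 1, 1, 1, 1] (19 cycles, including the fixed point 0).
With 19 cycles on 343 points, sign = (−1)^{343−19} = +1.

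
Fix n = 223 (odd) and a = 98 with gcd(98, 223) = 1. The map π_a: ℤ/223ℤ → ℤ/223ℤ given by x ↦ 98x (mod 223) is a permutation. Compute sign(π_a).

Orbit of 8 under x↦98x: [8, 115, 120, 164, 16, 7, 17]… (length divides ord_223(98)).
Decompose π into cycles: lengths [37, 37, 37, 37, 37, 37, 1] (7 cycles, including the fixed point 0).
sign(π) = (−1)^{n − #cycles} = (−1)^{223−7} = (−1)^216 = +1.

+1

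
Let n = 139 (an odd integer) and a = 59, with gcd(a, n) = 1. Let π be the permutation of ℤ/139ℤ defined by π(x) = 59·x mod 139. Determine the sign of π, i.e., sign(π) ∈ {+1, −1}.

-1

Start at x=39: 39 → 77 → 95 → 45 → 14 → 131 → 84 → … (one orbit).
Cycle type of π: 46×3 + 1; total 4 cycles.
sign(π) = (−1)^{n − #cycles} = (−1)^{139−4} = (−1)^135 = -1.
Via Zolotarev, sign(π_{59}) = (59|139) = -1.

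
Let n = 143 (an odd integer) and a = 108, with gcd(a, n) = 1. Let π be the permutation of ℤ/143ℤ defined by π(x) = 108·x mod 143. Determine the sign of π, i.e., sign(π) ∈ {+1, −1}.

+1

Trace 126: π^k(126) = [126, 23, 53, 4, 3, 38, 100] for k=0..6.
The orbit structure of x ↦ 108x mod 143: 9 orbits of sizes [30, 30, 30, 30, 6, 6, 5, 5, 1].
n − c = 143 − 9 = 134; sign = (−1)^134 = +1.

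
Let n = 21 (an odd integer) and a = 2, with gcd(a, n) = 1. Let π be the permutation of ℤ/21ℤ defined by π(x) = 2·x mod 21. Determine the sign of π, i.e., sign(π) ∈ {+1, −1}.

-1

Start at x=16: 16 → 11 → 1 → 2 → 4 → 8 → 16 (one orbit).
The orbit structure of x ↦ 2x mod 21: 6 orbits of sizes [6, 6, 3, 3, 2, 1].
sign(π) = (−1)^{n − #cycles} = (−1)^{21−6} = (−1)^15 = -1.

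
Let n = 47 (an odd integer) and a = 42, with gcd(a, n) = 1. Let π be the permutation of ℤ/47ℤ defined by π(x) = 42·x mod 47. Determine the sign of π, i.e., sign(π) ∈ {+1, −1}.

+1

Start at x=9: 9 → 2 → 37 → 3 → 32 → 28 → 1 → … (one orbit).
Decompose π into cycles: lengths [23, 23, 1] (3 cycles, including the fixed point 0).
47 − 3 = 44 transpositions; sign(π) = (−1)^44 = +1.
(42|47)_J = +1 (Zolotarev's lemma cross-check).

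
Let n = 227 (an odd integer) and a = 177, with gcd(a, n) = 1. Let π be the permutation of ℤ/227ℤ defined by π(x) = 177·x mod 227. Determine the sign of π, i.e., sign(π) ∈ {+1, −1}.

Orbit of 90 under x↦177x: [90, 40, 43, 120, 129, 133, 160]… (length divides ord_227(177)).
The orbit structure of x ↦ 177x mod 227: 3 orbits of sizes [113, 113, 1].
With 3 cycles on 227 points, sign = (−1)^{227−3} = +1.

+1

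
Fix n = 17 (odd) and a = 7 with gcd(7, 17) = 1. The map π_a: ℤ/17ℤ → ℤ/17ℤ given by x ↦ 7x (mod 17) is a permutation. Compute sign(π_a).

Orbit of 16 under x↦7x: [16, 10, 2, 14, 13, 6, 8]… (length divides ord_17(7)).
Cycle type of π: 16 + 1; total 2 cycles.
With 2 cycles on 17 points, sign = (−1)^{17−2} = -1.
The Jacobi symbol (7|17) = -1 (Zolotarev) agrees.

-1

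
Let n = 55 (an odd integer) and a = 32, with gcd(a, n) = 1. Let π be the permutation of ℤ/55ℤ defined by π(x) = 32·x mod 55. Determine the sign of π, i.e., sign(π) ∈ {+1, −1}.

+1

Start at x=1: 1 → 32 → 34 → 43 → 1 (one orbit).
17 cycles of lengths [4, 4, 4, 4, 4, 4, 4, 4, 4, 4, 4, 2, 2, 2, 2, 2, 1].
n − c = 55 − 17 = 38; sign = (−1)^38 = +1.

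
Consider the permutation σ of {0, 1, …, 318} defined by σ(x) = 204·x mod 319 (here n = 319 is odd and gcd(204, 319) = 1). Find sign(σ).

Start at x=291: 291 → 30 → 59 → 233 → 1 → 204 → 146 → … (one orbit).
58 cycles of lengths [10, 10, 10, 10, 10, 10, 10, 10, 10, 10, 10, 10, 10, 10, 10, 10, 10, 10, 10, 10, 10, 10, 10, 10, 10, 10, 10, 10, 10, 1, 1, 1, 1, 1, 1, 1, 1, 1, 1, 1, 1, 1, 1, 1, 1, 1, 1, 1, 1, 1, 1, 1, 1, 1, 1, 1, 1, 1].
With 58 cycles on 319 points, sign = (−1)^{319−58} = -1.
Via Zolotarev, sign(π_{204}) = (204|319) = -1.

-1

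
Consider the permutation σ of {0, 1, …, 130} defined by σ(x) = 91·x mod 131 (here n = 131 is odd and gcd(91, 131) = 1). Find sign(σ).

Start at x=53: 53 → 107 → 43 → 114 → 25 → 48 → 45 → … (one orbit).
Cycle lengths of π_91 on ℤ/131ℤ: [65, 65, 1]; 3 cycles in total.
sign(π) = (−1)^{n − #cycles} = (−1)^{131−3} = (−1)^128 = +1.

+1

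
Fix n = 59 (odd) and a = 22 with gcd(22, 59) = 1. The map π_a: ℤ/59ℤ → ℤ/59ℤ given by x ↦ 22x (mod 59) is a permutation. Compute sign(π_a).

Start at x=3: 3 → 7 → 36 → 25 → 19 → 5 → 51 → … (one orbit).
The orbit structure of x ↦ 22x mod 59: 3 orbits of sizes [29, 29, 1].
n − c = 59 − 3 = 56; sign = (−1)^56 = +1.
Via Zolotarev, sign(π_{22}) = (22|59) = +1.

+1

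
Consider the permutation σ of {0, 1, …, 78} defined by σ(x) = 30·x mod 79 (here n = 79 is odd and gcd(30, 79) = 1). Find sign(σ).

-1

Start at x=21: 21 → 77 → 19 → 17 → 36 → 53 → 10 → … (one orbit).
Decompose π into cycles: lengths [78, 1] (2 cycles, including the fixed point 0).
2 cycles on 79: each ℓ→(−1)^(ℓ−1), product (−1)^77 = -1.
Zolotarev: (30|79) = -1, matching the cycle-count sign.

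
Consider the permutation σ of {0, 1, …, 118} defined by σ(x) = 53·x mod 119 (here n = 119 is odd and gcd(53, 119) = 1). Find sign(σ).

Orbit of 100 under x↦53x: [100, 64, 60, 86, 36, 4, 93]… (length divides ord_119(53)).
Decompose π into cycles: lengths [24, 24, 24, 24, 8, 8, 3, 3, 1] (9 cycles, including the fixed point 0).
sign(π) = (−1)^{n − #cycles} = (−1)^{119−9} = (−1)^110 = +1.
Zolotarev: (53|119) = +1, matching the cycle-count sign.

+1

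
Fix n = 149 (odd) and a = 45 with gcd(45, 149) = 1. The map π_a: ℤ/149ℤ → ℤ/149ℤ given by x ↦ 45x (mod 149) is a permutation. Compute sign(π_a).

+1

Orbit of 132 under x↦45x: [132, 129, 143, 28, 68, 80, 24]… (length divides ord_149(45)).
Cycle type of π: 74×2 + 1; total 3 cycles.
With 3 cycles on 149 points, sign = (−1)^{149−3} = +1.
The Jacobi symbol (45|149) = +1 (Zolotarev) agrees.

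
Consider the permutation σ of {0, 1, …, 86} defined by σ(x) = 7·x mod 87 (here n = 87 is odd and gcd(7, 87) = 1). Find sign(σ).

+1

Orbit of 1 under x↦7x: [1, 7, 49, 82, 52, 16, 25]… (length divides ord_87(7)).
Decompose π into cycles: lengths [7, 7, 7, 7, 7, 7, 7, 7, 7, 7, 7, 7, 1, 1, 1] (15 cycles, including the fixed point 0).
Σ(ℓ_i−1) = 87−15 = 72; sign = (−1)^72 = +1.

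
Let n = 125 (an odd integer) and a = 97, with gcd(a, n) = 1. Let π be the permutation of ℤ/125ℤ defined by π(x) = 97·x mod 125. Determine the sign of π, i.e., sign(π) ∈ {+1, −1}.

Orbit of 49 under x↦97x: [49, 3, 41, 102, 19, 93, 21]… (length divides ord_125(97)).
Cycle lengths of π_97 on ℤ/125ℤ: [100, 20, 4, 1]; 4 cycles in total.
sign(π) = (−1)^{n − #cycles} = (−1)^{125−4} = (−1)^121 = -1.

-1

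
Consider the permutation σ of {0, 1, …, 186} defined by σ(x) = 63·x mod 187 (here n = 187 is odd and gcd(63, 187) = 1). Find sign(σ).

+1

Orbit of 103 under x↦63x: [103, 131, 25, 79, 115, 139, 155]… (length divides ord_187(63)).
5 cycles of lengths [80, 80, 16, 10, 1].
187 − 5 = 182 transpositions; sign(π) = (−1)^182 = +1.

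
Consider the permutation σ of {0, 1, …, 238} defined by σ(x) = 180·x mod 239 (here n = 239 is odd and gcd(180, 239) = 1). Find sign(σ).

Orbit of 12 under x↦180x: [12, 9, 186, 20, 15, 71, 113]… (length divides ord_239(180)).
π_180 has 3 disjoint cycles with lengths [119, 119, 1] on {0,…,238}.
239 − 3 = 236 transpositions; sign(π) = (−1)^236 = +1.
The Jacobi symbol (180|239) = +1 (Zolotarev) agrees.

+1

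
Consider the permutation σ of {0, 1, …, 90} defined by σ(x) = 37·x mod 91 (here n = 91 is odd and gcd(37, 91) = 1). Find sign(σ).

-1

Orbit of 23 under x↦37x: [23, 32, 1, 37, 4, 57, 16]… (length divides ord_91(37)).
Cycle type of π: 12×7 + 3×2 + 1; total 10 cycles.
sign(π) = (−1)^{n − #cycles} = (−1)^{91−10} = (−1)^81 = -1.
Via Zolotarev, sign(π_{37}) = (37|91) = -1.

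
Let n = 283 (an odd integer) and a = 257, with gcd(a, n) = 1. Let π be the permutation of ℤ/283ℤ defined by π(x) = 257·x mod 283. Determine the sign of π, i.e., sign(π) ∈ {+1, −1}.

+1

Trace 61: π^k(61) = [61, 112, 201, 151, 36, 196, 281] for k=0..6.
3 cycles of lengths [141, 141, 1].
Σ(ℓ_i−1) = 283−3 = 280; sign = (−1)^280 = +1.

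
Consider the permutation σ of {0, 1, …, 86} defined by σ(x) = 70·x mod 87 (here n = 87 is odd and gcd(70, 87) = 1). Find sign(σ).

Trace 1: π^k(1) = [1, 70, 28, 46] for k=0..3.
Cycle type of π: 4×21 + 1×3; total 24 cycles.
n − c = 87 − 24 = 63; sign = (−1)^63 = -1.

-1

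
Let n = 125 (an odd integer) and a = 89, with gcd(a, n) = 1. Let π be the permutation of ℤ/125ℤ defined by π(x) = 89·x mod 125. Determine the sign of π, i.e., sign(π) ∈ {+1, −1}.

Trace 81: π^k(81) = [81, 84, 101, 114, 21, 119, 91] for k=0..6.
Cycle lengths of π_89 on ℤ/125ℤ: [50, 50, 10, 10, 2, 2, 1]; 7 cycles in total.
sign(π) = (−1)^{n − #cycles} = (−1)^{125−7} = (−1)^118 = +1.
Zolotarev: (89|125) = +1, matching the cycle-count sign.

+1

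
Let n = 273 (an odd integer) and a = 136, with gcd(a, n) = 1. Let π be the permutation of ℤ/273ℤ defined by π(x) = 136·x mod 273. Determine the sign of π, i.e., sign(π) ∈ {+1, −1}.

Trace 34: π^k(34) = [34, 256, 145, 64, 241, 16, 265] for k=0..6.
Decompose π into cycles: lengths [12, 12, 12, 12, 12, 12, 12, 12, 12, 12, 12, 12, 12, 12, 12, 12, 12, 12, 12, 12, 12, 6, 6, 6, 1, 1, 1] (27 cycles, including the fixed point 0).
273 − 27 = 246 transpositions; sign(π) = (−1)^246 = +1.
The Jacobi symbol (136|273) = +1 (Zolotarev) agrees.

+1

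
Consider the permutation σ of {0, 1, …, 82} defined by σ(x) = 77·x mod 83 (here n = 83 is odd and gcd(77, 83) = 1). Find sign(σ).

Trace 9: π^k(9) = [9, 29, 75, 48, 44, 68, 7] for k=0..6.
3 cycles of lengths [41, 41, 1].
83 − 3 = 80 transpositions; sign(π) = (−1)^80 = +1.
The Jacobi symbol (77|83) = +1 (Zolotarev) agrees.

+1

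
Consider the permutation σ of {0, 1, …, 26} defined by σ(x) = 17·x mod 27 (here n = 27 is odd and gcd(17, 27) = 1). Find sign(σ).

Orbit of 8 under x↦17x: [8, 1, 17, 19, 26, 10]… (length divides ord_27(17)).
Cycle type of π: 6×3 + 2×4 + 1; total 8 cycles.
8 cycles on 27: each ℓ→(−1)^(ℓ−1), product (−1)^19 = -1.
Check: (17/27) = -1 by Zolotarev.

-1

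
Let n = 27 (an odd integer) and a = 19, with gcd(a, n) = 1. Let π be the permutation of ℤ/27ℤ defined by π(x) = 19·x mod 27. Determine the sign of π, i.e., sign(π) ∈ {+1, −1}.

+1

Start at x=1: 1 → 19 → 10 → 1 (one orbit).
The orbit structure of x ↦ 19x mod 27: 15 orbits of sizes [3, 3, 3, 3, 3, 3, 1, 1, 1, 1, 1, 1, 1, 1, 1].
sign(π) = (−1)^{n − #cycles} = (−1)^{27−15} = (−1)^12 = +1.
Via Zolotarev, sign(π_{19}) = (19|27) = +1.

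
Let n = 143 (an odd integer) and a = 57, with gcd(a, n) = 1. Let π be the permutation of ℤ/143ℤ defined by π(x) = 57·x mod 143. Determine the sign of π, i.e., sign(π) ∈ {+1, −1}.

Trace 57: π^k(57) = [57, 103, 8, 27, 109, 64, 73] for k=0..6.
Cycle type of π: 20×6 + 10 + 4×3 + 1; total 11 cycles.
n − c = 143 − 11 = 132; sign = (−1)^132 = +1.
Zolotarev: (57|143) = +1, matching the cycle-count sign.

+1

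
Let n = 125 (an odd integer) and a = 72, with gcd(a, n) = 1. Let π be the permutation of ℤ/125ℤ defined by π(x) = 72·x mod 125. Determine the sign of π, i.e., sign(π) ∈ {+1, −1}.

-1

Trace 117: π^k(117) = [117, 49, 28, 16, 27, 69, 93] for k=0..6.
Decompose π into cycles: lengths [100, 20, 4, 1] (4 cycles, including the fixed point 0).
4 cycles on 125: each ℓ→(−1)^(ℓ−1), product (−1)^121 = -1.
(72|125)_J = -1 (Zolotarev's lemma cross-check).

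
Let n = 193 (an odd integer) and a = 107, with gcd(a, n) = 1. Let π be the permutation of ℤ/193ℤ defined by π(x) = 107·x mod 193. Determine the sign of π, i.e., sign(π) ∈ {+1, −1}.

+1

Orbit of 2 under x↦107x: [2, 21, 124, 144, 161, 50, 139]… (length divides ord_193(107)).
Decompose π into cycles: lengths [96, 96, 1] (3 cycles, including the fixed point 0).
Σ(ℓ_i−1) = 193−3 = 190; sign = (−1)^190 = +1.
Check: (107/193) = +1 by Zolotarev.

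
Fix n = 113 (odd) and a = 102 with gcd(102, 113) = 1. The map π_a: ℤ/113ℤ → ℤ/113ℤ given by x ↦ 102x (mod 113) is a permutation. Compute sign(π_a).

+1

Start at x=99: 99 → 41 → 1 → 102 → 8 → 25 → 64 → … (one orbit).
The orbit structure of x ↦ 102x mod 113: 3 orbits of sizes [56, 56, 1].
113 − 3 = 110 transpositions; sign(π) = (−1)^110 = +1.
Via Zolotarev, sign(π_{102}) = (102|113) = +1.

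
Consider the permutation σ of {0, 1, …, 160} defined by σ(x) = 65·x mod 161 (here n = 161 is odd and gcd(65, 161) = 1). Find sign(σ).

Orbit of 134 under x↦65x: [134, 16, 74, 141, 149, 25, 15]… (length divides ord_161(65)).
6 cycles of lengths [66, 66, 22, 3, 3, 1].
sign(π) = (−1)^{n − #cycles} = (−1)^{161−6} = (−1)^155 = -1.
Via Zolotarev, sign(π_{65}) = (65|161) = -1.

-1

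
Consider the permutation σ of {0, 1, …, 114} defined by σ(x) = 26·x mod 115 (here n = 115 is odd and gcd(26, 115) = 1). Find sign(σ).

+1

Trace 6: π^k(6) = [6, 41, 31, 1, 26, 101, 96] for k=0..6.
The orbit structure of x ↦ 26x mod 115: 15 orbits of sizes [11, 11, 11, 11, 11, 11, 11, 11, 11, 11, 1, 1, 1, 1, 1].
sign(π) = (−1)^{n − #cycles} = (−1)^{115−15} = (−1)^100 = +1.
The Jacobi symbol (26|115) = +1 (Zolotarev) agrees.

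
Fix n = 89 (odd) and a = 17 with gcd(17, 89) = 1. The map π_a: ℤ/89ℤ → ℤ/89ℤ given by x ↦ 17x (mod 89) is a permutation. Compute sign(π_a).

+1

Orbit of 67 under x↦17x: [67, 71, 50, 49, 32, 10, 81]… (length divides ord_89(17)).
Cycle lengths of π_17 on ℤ/89ℤ: [44, 44, 1]; 3 cycles in total.
n − c = 89 − 3 = 86; sign = (−1)^86 = +1.
(17|89)_J = +1 (Zolotarev's lemma cross-check).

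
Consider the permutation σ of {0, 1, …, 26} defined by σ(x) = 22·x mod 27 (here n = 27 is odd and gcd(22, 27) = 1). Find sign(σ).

+1

Start at x=19: 19 → 13 → 16 → 1 → 22 → 25 → 10 → … (one orbit).
The orbit structure of x ↦ 22x mod 27: 7 orbits of sizes [9, 9, 3, 3, 1, 1, 1].
sign(π) = (−1)^{n − #cycles} = (−1)^{27−7} = (−1)^20 = +1.
Zolotarev: (22|27) = +1, matching the cycle-count sign.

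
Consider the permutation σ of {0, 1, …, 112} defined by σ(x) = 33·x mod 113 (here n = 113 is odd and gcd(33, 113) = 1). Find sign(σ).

-1

Trace 11: π^k(11) = [11, 24, 1, 33, 72, 3, 99] for k=0..6.
The orbit structure of x ↦ 33x mod 113: 2 orbits of sizes [112, 1].
113 − 2 = 111 transpositions; sign(π) = (−1)^111 = -1.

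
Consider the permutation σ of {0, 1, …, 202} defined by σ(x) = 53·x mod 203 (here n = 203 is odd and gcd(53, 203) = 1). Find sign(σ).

+1

Start at x=169: 169 → 25 → 107 → 190 → 123 → 23 → 1 → … (one orbit).
π_53 has 15 disjoint cycles with lengths [21, 21, 21, 21, 21, 21, 21, 21, 7, 7, 7, 7, 3, 3, 1] on {0,…,202}.
Σ(ℓ_i−1) = 203−15 = 188; sign = (−1)^188 = +1.
Check: (53/203) = +1 by Zolotarev.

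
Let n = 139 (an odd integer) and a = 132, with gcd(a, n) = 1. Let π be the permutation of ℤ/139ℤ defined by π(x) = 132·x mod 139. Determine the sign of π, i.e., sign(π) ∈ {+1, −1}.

Trace 120: π^k(120) = [120, 133, 42, 123, 112, 50, 67] for k=0..6.
π_132 has 2 disjoint cycles with lengths [138, 1] on {0,…,138}.
n − c = 139 − 2 = 137; sign = (−1)^137 = -1.
Check: (132/139) = -1 by Zolotarev.

-1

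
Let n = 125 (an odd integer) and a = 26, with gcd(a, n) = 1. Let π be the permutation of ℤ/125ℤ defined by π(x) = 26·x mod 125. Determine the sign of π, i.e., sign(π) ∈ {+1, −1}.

Start at x=101: 101 → 1 → 26 → 51 → 76 → 101 (one orbit).
Cycle lengths of π_26 on ℤ/125ℤ: [5, 5, 5, 5, 5, 5, 5, 5, 5, 5, 5, 5, 5, 5, 5, 5, 5, 5, 5, 5, 1, 1, 1, 1, 1, 1, 1, 1, 1, 1, 1, 1, 1, 1, 1, 1, 1, 1, 1, 1, 1, 1, 1, 1, 1]; 45 cycles in total.
45 cycles on 125: each ℓ→(−1)^(ℓ−1), product (−1)^80 = +1.
Via Zolotarev, sign(π_{26}) = (26|125) = +1.

+1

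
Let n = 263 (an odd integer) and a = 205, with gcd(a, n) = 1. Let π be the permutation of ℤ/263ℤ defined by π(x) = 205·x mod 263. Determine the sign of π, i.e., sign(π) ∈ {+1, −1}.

+1

Start at x=11: 11 → 151 → 184 → 111 → 137 → 207 → 92 → … (one orbit).
Decompose π into cycles: lengths [131, 131, 1] (3 cycles, including the fixed point 0).
Σ(ℓ_i−1) = 263−3 = 260; sign = (−1)^260 = +1.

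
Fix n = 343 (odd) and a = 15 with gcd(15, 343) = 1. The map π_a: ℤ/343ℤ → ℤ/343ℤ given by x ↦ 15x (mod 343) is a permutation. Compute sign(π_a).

Trace 1: π^k(1) = [1, 15, 225, 288, 204, 316, 281] for k=0..6.
Cycle type of π: 49×6 + 7×6 + 1×7; total 19 cycles.
With 19 cycles on 343 points, sign = (−1)^{343−19} = +1.

+1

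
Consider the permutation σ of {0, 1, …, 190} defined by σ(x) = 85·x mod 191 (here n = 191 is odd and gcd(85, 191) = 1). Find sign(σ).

+1

Trace 169: π^k(169) = [169, 40, 153, 17, 108, 12, 65] for k=0..6.
π_85 has 3 disjoint cycles with lengths [95, 95, 1] on {0,…,190}.
sign(π) = (−1)^{n − #cycles} = (−1)^{191−3} = (−1)^188 = +1.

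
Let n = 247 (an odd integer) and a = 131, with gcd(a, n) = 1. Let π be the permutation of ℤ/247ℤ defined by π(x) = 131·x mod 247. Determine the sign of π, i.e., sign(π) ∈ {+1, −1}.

Orbit of 196 under x↦131x: [196, 235, 157, 66, 1, 131, 118]… (length divides ord_247(131)).
Cycle lengths of π_131 on ℤ/247ℤ: [9, 9, 9, 9, 9, 9, 9, 9, 9, 9, 9, 9, 9, 9, 9, 9, 9, 9, 9, 9, 9, 9, 9, 9, 9, 9, 1, 1, 1, 1, 1, 1, 1, 1, 1, 1, 1, 1, 1]; 39 cycles in total.
247 − 39 = 208 transpositions; sign(π) = (−1)^208 = +1.

+1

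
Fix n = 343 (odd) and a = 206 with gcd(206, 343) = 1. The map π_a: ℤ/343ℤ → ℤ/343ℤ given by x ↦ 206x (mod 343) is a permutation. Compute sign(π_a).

Trace 290: π^k(290) = [290, 58, 286, 263, 327, 134, 164] for k=0..6.
π_206 has 4 disjoint cycles with lengths [294, 42, 6, 1] on {0,…,342}.
With 4 cycles on 343 points, sign = (−1)^{343−4} = -1.

-1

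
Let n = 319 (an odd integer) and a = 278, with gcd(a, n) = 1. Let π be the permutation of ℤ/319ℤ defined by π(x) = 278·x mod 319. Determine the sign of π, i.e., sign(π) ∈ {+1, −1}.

-1

Orbit of 262 under x↦278x: [262, 104, 202, 12, 146, 75, 115]… (length divides ord_319(278)).
24 cycles of lengths [20, 20, 20, 20, 20, 20, 20, 20, 20, 20, 20, 20, 20, 20, 5, 5, 4, 4, 4, 4, 4, 4, 4, 1].
319 − 24 = 295 transpositions; sign(π) = (−1)^295 = -1.
(278|319)_J = -1 (Zolotarev's lemma cross-check).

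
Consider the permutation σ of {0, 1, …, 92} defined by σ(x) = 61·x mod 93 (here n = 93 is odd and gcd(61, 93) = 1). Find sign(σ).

-1

Orbit of 1 under x↦61x: [1, 61]… (length divides ord_93(61)).
Decompose π into cycles: lengths [2, 2, 2, 2, 2, 2, 2, 2, 2, 2, 2, 2, 2, 2, 2, 2, 2, 2, 2, 2, 2, 2, 2, 2, 2, 2, 2, 2, 2, 2, 2, 2, 2, 2, 2, 2, 2, 2, 2, 2, 2, 2, 2, 2, 2, 1, 1, 1] (48 cycles, including the fixed point 0).
sign(π) = (−1)^{n − #cycles} = (−1)^{93−48} = (−1)^45 = -1.
The Jacobi symbol (61|93) = -1 (Zolotarev) agrees.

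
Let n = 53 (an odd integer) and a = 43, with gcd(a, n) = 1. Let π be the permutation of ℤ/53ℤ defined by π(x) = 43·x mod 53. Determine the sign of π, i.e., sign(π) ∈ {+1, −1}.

+1

Start at x=29: 29 → 28 → 38 → 44 → 37 → 1 → 43 → … (one orbit).
3 cycles of lengths [26, 26, 1].
With 3 cycles on 53 points, sign = (−1)^{53−3} = +1.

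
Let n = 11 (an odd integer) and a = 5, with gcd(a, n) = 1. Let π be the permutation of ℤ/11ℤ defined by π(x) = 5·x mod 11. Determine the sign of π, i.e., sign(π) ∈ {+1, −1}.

+1

Orbit of 5 under x↦5x: [5, 3, 4, 9, 1]… (length divides ord_11(5)).
π_5 has 3 disjoint cycles with lengths [5, 5, 1] on {0,…,10}.
3 cycles on 11: each ℓ→(−1)^(ℓ−1), product (−1)^8 = +1.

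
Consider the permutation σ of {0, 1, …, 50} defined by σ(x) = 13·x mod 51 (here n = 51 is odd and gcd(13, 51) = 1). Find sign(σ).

Orbit of 16 under x↦13x: [16, 4, 1, 13]… (length divides ord_51(13)).
π_13 has 15 disjoint cycles with lengths [4, 4, 4, 4, 4, 4, 4, 4, 4, 4, 4, 4, 1, 1, 1] on {0,…,50}.
With 15 cycles on 51 points, sign = (−1)^{51−15} = +1.

+1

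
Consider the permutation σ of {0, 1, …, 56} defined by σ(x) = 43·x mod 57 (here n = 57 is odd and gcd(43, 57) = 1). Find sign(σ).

Orbit of 55 under x↦43x: [55, 28, 7, 16, 4, 1, 43]… (length divides ord_57(43)).
The orbit structure of x ↦ 43x mod 57: 9 orbits of sizes [9, 9, 9, 9, 9, 9, 1, 1, 1].
With 9 cycles on 57 points, sign = (−1)^{57−9} = +1.
Check: (43/57) = +1 by Zolotarev.

+1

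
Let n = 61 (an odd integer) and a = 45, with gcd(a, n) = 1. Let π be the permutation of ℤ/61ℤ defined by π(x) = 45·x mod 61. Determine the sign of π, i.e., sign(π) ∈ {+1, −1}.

+1

Start at x=1: 1 → 45 → 12 → 52 → 22 → 14 → 20 → … (one orbit).
3 cycles of lengths [30, 30, 1].
With 3 cycles on 61 points, sign = (−1)^{61−3} = +1.
Via Zolotarev, sign(π_{45}) = (45|61) = +1.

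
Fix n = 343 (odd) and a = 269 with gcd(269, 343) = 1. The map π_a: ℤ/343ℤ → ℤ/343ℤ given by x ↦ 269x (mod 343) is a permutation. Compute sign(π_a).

-1

Start at x=237: 237 → 298 → 243 → 197 → 171 → 37 → 6 → … (one orbit).
4 cycles of lengths [294, 42, 6, 1].
sign(π) = (−1)^{n − #cycles} = (−1)^{343−4} = (−1)^339 = -1.
The Jacobi symbol (269|343) = -1 (Zolotarev) agrees.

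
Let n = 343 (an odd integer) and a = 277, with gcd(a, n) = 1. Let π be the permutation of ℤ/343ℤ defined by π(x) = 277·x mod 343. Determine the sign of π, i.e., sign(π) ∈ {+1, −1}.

+1

Trace 316: π^k(316) = [316, 67, 37, 302, 305, 107, 141] for k=0..6.
Cycle type of π: 147×2 + 21×2 + 3×2 + 1; total 7 cycles.
7 cycles on 343: each ℓ→(−1)^(ℓ−1), product (−1)^336 = +1.
The Jacobi symbol (277|343) = +1 (Zolotarev) agrees.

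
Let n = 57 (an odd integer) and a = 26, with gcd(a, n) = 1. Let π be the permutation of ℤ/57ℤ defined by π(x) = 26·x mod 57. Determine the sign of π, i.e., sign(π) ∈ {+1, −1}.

Trace 1: π^k(1) = [1, 26, 49, 20, 7, 11] for k=0..5.
Decompose π into cycles: lengths [6, 6, 6, 6, 6, 6, 3, 3, 3, 3, 3, 3, 2, 1] (14 cycles, including the fixed point 0).
sign(π) = (−1)^{n − #cycles} = (−1)^{57−14} = (−1)^43 = -1.

-1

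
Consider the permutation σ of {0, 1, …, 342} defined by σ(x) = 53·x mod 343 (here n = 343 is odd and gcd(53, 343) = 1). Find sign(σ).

+1

Orbit of 109 under x↦53x: [109, 289, 225, 263, 219, 288, 172]… (length divides ord_343(53)).
Cycle type of π: 147×2 + 21×2 + 3×2 + 1; total 7 cycles.
n − c = 343 − 7 = 336; sign = (−1)^336 = +1.
Via Zolotarev, sign(π_{53}) = (53|343) = +1.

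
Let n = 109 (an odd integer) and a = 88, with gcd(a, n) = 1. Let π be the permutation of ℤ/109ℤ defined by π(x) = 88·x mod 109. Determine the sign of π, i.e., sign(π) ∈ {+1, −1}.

Trace 78: π^k(78) = [78, 106, 63, 94, 97, 34, 49] for k=0..6.
Cycle type of π: 54×2 + 1; total 3 cycles.
n − c = 109 − 3 = 106; sign = (−1)^106 = +1.

+1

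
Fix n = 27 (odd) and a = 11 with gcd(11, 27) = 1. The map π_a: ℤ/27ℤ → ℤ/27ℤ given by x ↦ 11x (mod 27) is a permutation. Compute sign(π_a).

Start at x=10: 10 → 2 → 22 → 26 → 16 → 14 → 19 → … (one orbit).
4 cycles of lengths [18, 6, 2, 1].
sign(π) = (−1)^{n − #cycles} = (−1)^{27−4} = (−1)^23 = -1.
The Jacobi symbol (11|27) = -1 (Zolotarev) agrees.

-1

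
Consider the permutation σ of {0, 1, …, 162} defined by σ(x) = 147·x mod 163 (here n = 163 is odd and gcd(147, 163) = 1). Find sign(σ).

Trace 41: π^k(41) = [41, 159, 64, 117, 84, 123, 151] for k=0..6.
π_147 has 2 disjoint cycles with lengths [162, 1] on {0,…,162}.
n − c = 163 − 2 = 161; sign = (−1)^161 = -1.

-1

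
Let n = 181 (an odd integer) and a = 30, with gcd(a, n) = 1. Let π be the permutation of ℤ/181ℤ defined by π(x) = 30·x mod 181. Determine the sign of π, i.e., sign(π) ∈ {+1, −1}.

-1

Orbit of 71 under x↦30x: [71, 139, 7, 29, 146, 36, 175]… (length divides ord_181(30)).
The orbit structure of x ↦ 30x mod 181: 4 orbits of sizes [60, 60, 60, 1].
With 4 cycles on 181 points, sign = (−1)^{181−4} = -1.
Via Zolotarev, sign(π_{30}) = (30|181) = -1.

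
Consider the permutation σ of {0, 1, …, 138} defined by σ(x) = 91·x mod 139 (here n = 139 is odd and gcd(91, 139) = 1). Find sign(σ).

+1

Orbit of 57 under x↦91x: [57, 44, 112, 45, 64, 125, 116]… (length divides ord_139(91)).
Decompose π into cycles: lengths [23, 23, 23, 23, 23, 23, 1] (7 cycles, including the fixed point 0).
Σ(ℓ_i−1) = 139−7 = 132; sign = (−1)^132 = +1.
Check: (91/139) = +1 by Zolotarev.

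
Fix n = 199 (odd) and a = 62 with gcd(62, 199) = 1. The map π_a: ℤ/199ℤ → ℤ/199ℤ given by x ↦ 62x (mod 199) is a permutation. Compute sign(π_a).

Trace 188: π^k(188) = [188, 114, 103, 18, 121, 139, 61] for k=0..6.
Decompose π into cycles: lengths [11, 11, 11, 11, 11, 11, 11, 11, 11, 11, 11, 11, 11, 11, 11, 11, 11, 11, 1] (19 cycles, including the fixed point 0).
Σ(ℓ_i−1) = 199−19 = 180; sign = (−1)^180 = +1.
The Jacobi symbol (62|199) = +1 (Zolotarev) agrees.

+1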